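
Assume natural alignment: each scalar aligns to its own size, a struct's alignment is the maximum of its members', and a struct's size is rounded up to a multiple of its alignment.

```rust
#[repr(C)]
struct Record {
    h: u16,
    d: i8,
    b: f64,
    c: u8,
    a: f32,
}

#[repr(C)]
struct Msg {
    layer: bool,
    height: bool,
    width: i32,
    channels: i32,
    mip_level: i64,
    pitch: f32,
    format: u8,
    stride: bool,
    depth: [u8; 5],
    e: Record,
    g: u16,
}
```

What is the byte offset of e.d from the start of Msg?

42

Record: h at 0 (size 2, align 2) → ends 2; d at 2 (size 1, align 1) → ends 3; pad 5 to align 8 for b; b at 8 (size 8, align 8) → ends 16; c at 16 (size 1, align 1) → ends 17; pad 3 to align 4 for a; a at 20 (size 4, align 4) → ends 24; total 24 bytes, alignment 8
layer at 0 (size 1, align 1) → ends 1
height at 1 (size 1, align 1) → ends 2
pad 2 to align 4 for width
width at 4 (size 4, align 4) → ends 8
channels at 8 (size 4, align 4) → ends 12
pad 4 to align 8 for mip_level
mip_level at 16 (size 8, align 8) → ends 24
pitch at 24 (size 4, align 4) → ends 28
format at 28 (size 1, align 1) → ends 29
stride at 29 (size 1, align 1) → ends 30
depth at 30 (size 5, align 1) → ends 35
pad 5 to align 8 for e
e at 40 (size 24, align 8) → ends 64
within Record: d at 2
40 + 2 = 42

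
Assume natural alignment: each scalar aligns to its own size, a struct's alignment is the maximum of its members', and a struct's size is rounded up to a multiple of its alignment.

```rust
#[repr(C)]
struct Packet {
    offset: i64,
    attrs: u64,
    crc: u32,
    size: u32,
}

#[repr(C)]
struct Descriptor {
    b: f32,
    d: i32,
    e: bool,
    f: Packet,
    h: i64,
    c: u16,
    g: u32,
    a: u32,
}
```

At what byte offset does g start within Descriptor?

Packet: offset at 0 (size 8, align 8) → ends 8; attrs at 8 (size 8, align 8) → ends 16; crc at 16 (size 4, align 4) → ends 20; size at 20 (size 4, align 4) → ends 24; total 24 bytes, alignment 8
b at 0 (size 4, align 4) → ends 4
d at 4 (size 4, align 4) → ends 8
e at 8 (size 1, align 1) → ends 9
pad 7 to align 8 for f
f at 16 (size 24, align 8) → ends 40
h at 40 (size 8, align 8) → ends 48
c at 48 (size 2, align 2) → ends 50
pad 2 to align 4 for g
g at 52 (size 4, align 4) → ends 56

52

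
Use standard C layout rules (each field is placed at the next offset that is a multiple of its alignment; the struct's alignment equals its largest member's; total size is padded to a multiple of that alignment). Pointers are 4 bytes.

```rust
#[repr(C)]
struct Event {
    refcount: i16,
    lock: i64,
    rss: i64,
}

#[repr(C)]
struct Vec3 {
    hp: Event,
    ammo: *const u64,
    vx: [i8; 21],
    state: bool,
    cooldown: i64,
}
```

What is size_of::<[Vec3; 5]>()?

320

Event: refcount at 0 (size 2, align 2) → ends 2; pad 6 to align 8 for lock; lock at 8 (size 8, align 8) → ends 16; rss at 16 (size 8, align 8) → ends 24; total 24 bytes, alignment 8
hp at 0 (size 24, align 8) → ends 24
ammo at 24 (size 4, align 4) → ends 28
vx at 28 (size 21, align 1) → ends 49
state at 49 (size 1, align 1) → ends 50
pad 6 to align 8 for cooldown
cooldown at 56 (size 8, align 8) → ends 64
total 64 bytes, alignment 8
array of 5: 5 × 64 = 320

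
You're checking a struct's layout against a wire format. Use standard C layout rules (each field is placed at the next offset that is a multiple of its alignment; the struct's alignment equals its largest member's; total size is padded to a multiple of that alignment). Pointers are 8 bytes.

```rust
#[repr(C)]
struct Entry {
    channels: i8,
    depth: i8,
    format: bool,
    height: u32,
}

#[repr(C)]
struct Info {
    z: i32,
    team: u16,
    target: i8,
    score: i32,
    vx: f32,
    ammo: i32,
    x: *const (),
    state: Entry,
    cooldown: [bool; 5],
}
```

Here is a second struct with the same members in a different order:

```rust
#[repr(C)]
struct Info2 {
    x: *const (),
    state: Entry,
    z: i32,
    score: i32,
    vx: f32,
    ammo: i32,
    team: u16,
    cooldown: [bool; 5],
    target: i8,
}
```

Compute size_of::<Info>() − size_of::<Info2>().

8

Entry: 0..1  channels  (1B, 1-aligned); 1..2  depth  (1B, 1-aligned); 2..3  format  (1B, 1-aligned); 3..4  -- padding (1B); 4..8  height  (4B, 4-aligned); sizeof = 8, alignof = 4
0..4  z  (4B, 4-aligned)
4..6  team  (2B, 2-aligned)
6..7  target  (1B, 1-aligned)
7..8  -- padding (1B)
8..12  score  (4B, 4-aligned)
12..16  vx  (4B, 4-aligned)
16..20  ammo  (4B, 4-aligned)
20..24  -- padding (4B)
24..32  x  (8B, 8-aligned)
32..40  state  (8B, 4-aligned)
40..45  cooldown  (5B, 1-aligned)
45..48  -- tail padding (3B)
sizeof = 48, alignof = 8
— Info2 —
0..8  x  (8B, 8-aligned)
8..16  state  (8B, 4-aligned)
16..20  z  (4B, 4-aligned)
20..24  score  (4B, 4-aligned)
24..28  vx  (4B, 4-aligned)
28..32  ammo  (4B, 4-aligned)
32..34  team  (2B, 2-aligned)
34..39  cooldown  (5B, 1-aligned)
39..40  target  (1B, 1-aligned)
sizeof = 40, alignof = 8
48 − 40 = 8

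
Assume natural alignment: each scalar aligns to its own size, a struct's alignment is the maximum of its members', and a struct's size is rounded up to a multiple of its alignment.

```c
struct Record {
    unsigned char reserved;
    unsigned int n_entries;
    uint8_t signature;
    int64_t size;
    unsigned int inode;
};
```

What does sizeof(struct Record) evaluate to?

@0: reserved [1B, align 1] → 1
+3 pad (align 4)
@4: n_entries [4B, align 4] → 8
@8: signature [1B, align 1] → 9
+7 pad (align 8)
@16: size [8B, align 8] → 24
@24: inode [4B, align 4] → 28
+4 tail pad (align 8)
size 32, align 8

32 bytes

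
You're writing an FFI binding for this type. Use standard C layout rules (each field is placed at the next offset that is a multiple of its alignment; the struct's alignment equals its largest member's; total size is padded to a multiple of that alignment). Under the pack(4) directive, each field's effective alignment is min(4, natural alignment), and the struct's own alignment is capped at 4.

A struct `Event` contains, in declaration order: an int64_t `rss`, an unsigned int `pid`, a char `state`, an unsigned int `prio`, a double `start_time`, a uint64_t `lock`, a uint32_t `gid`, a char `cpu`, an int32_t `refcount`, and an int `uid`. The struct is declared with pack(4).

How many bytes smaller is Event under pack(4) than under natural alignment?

4

natural layout:
  @0: rss [8B, align 8] → 8
  @8: pid [4B, align 4] → 12
  @12: state [1B, align 1] → 13
  +3 pad (align 4)
  @16: prio [4B, align 4] → 20
  +4 pad (align 8)
  @24: start_time [8B, align 8] → 32
  @32: lock [8B, align 8] → 40
  @40: gid [4B, align 4] → 44
  @44: cpu [1B, align 1] → 45
  +3 pad (align 4)
  @48: refcount [4B, align 4] → 52
  @52: uid [4B, align 4] → 56
  size 56, align 8
packed(4) layout:
  @0: rss [8B, align 4] → 8
  @8: pid [4B, align 4] → 12
  @12: state [1B, align 1] → 13
  +3 pad (align 4)
  @16: prio [4B, align 4] → 20
  @20: start_time [8B, align 4] → 28
  @28: lock [8B, align 4] → 36
  @36: gid [4B, align 4] → 40
  @40: cpu [1B, align 1] → 41
  +3 pad (align 4)
  @44: refcount [4B, align 4] → 48
  @48: uid [4B, align 4] → 52
  size 52, align 4
56 − 52 = 4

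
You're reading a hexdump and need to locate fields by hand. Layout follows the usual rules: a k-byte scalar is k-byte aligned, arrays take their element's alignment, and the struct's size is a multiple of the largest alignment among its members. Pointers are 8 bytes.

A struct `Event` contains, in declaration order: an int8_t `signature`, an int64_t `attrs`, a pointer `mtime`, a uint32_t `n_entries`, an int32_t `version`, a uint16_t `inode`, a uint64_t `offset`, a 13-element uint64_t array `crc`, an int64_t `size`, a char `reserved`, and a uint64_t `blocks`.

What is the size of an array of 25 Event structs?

4400

0..1  signature  (1B, 1-aligned)
1..8  -- padding (7B)
8..16  attrs  (8B, 8-aligned)
16..24  mtime  (8B, 8-aligned)
24..28  n_entries  (4B, 4-aligned)
28..32  version  (4B, 4-aligned)
32..34  inode  (2B, 2-aligned)
34..40  -- padding (6B)
40..48  offset  (8B, 8-aligned)
48..152  crc  (104B, 8-aligned)
152..160  size  (8B, 8-aligned)
160..161  reserved  (1B, 1-aligned)
161..168  -- padding (7B)
168..176  blocks  (8B, 8-aligned)
sizeof = 176, alignof = 8
array of 25: 25 × 176 = 4400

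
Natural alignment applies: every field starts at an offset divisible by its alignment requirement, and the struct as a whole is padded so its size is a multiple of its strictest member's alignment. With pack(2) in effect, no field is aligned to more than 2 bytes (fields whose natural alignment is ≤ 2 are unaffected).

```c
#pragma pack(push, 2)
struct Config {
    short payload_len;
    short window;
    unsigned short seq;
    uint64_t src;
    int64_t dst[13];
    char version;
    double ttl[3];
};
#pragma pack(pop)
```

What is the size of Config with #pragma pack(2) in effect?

payload_len at 0 (size 2, align 2) → ends 2
window at 2 (size 2, align 2) → ends 4
seq at 4 (size 2, align 2) → ends 6
src at 6 (size 8, align 2) → ends 14
dst at 14 (size 104, align 2) → ends 118
version at 118 (size 1, align 1) → ends 119
pad 1 to align 2 for ttl
ttl at 120 (size 24, align 2) → ends 144
total 144 bytes, alignment 2

144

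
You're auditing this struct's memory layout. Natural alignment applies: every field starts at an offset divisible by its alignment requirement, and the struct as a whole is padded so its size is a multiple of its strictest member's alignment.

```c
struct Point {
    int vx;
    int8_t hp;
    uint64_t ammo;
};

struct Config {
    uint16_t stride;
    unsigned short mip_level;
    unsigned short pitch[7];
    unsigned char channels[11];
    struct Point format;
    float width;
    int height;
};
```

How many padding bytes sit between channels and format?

Point: 0..4  vx  (4B, 4-aligned); 4..5  hp  (1B, 1-aligned); 5..8  -- padding (3B); 8..16  ammo  (8B, 8-aligned); sizeof = 16, alignof = 8
0..2  stride  (2B, 2-aligned)
2..4  mip_level  (2B, 2-aligned)
4..18  pitch  (14B, 2-aligned)
18..29  channels  (11B, 1-aligned)
29..32  -- padding (3B)
32..48  format  (16B, 8-aligned)

3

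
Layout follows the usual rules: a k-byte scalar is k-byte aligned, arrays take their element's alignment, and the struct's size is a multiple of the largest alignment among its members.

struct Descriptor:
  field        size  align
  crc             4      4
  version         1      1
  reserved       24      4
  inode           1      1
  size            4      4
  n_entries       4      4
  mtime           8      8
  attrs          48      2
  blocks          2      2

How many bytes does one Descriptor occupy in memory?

crc at 0 (size 4, align 4) → ends 4
version at 4 (size 1, align 1) → ends 5
pad 3 to align 4 for reserved
reserved at 8 (size 24, align 4) → ends 32
inode at 32 (size 1, align 1) → ends 33
pad 3 to align 4 for size
size at 36 (size 4, align 4) → ends 40
n_entries at 40 (size 4, align 4) → ends 44
pad 4 to align 8 for mtime
mtime at 48 (size 8, align 8) → ends 56
attrs at 56 (size 48, align 2) → ends 104
blocks at 104 (size 2, align 2) → ends 106
tail pad 6 to reach multiple of 8
total 112 bytes, alignment 8

112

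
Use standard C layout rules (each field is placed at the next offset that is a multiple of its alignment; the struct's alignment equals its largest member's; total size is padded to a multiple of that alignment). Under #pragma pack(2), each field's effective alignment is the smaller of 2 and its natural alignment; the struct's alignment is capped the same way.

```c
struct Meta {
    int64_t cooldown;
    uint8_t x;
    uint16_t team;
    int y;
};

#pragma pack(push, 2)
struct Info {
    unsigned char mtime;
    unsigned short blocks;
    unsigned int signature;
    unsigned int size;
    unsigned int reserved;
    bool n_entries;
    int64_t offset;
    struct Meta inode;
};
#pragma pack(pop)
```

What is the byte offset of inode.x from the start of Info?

34

Meta: @0: cooldown [8B, align 8] → 8; @8: x [1B, align 1] → 9; +1 pad (align 2); @10: team [2B, align 2] → 12; @12: y [4B, align 4] → 16; size 16, align 8
@0: mtime [1B, align 1] → 1
+1 pad (align 2)
@2: blocks [2B, align 2] → 4
@4: signature [4B, align 2] → 8
@8: size [4B, align 2] → 12
@12: reserved [4B, align 2] → 16
@16: n_entries [1B, align 1] → 17
+1 pad (align 2)
@18: offset [8B, align 2] → 26
@26: inode [16B, align 2] → 42
within Meta: x at 8
26 + 8 = 34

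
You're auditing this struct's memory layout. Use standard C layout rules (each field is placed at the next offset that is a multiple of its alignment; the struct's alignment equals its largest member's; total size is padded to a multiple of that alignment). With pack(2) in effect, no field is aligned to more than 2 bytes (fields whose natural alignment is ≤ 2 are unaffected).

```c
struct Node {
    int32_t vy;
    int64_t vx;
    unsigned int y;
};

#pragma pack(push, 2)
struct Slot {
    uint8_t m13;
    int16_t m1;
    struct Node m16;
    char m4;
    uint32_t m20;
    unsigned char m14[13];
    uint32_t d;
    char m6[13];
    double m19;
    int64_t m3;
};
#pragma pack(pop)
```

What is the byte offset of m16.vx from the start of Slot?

12

Node: vy at 0 (size 4, align 4) → ends 4; pad 4 to align 8 for vx; vx at 8 (size 8, align 8) → ends 16; y at 16 (size 4, align 4) → ends 20; tail pad 4 to reach multiple of 8; total 24 bytes, alignment 8
m13 at 0 (size 1, align 1) → ends 1
pad 1 to align 2 for m1
m1 at 2 (size 2, align 2) → ends 4
m16 at 4 (size 24, align 2) → ends 28
within Node: vx at 8
4 + 8 = 12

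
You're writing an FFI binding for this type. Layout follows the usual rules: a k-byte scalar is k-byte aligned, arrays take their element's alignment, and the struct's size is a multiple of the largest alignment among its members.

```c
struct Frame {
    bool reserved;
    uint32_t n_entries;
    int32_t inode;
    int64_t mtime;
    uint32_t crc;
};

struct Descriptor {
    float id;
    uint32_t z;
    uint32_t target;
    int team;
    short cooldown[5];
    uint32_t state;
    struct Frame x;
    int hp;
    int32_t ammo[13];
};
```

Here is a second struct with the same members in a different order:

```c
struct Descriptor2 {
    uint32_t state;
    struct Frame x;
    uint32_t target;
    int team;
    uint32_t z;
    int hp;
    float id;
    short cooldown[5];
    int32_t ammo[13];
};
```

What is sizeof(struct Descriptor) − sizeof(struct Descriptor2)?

Frame: reserved at 0 (size 1, align 1) → ends 1; pad 3 to align 4 for n_entries; n_entries at 4 (size 4, align 4) → ends 8; inode at 8 (size 4, align 4) → ends 12; pad 4 to align 8 for mtime; mtime at 16 (size 8, align 8) → ends 24; crc at 24 (size 4, align 4) → ends 28; tail pad 4 to reach multiple of 8; total 32 bytes, alignment 8
id at 0 (size 4, align 4) → ends 4
z at 4 (size 4, align 4) → ends 8
target at 8 (size 4, align 4) → ends 12
team at 12 (size 4, align 4) → ends 16
cooldown at 16 (size 10, align 2) → ends 26
pad 2 to align 4 for state
state at 28 (size 4, align 4) → ends 32
x at 32 (size 32, align 8) → ends 64
hp at 64 (size 4, align 4) → ends 68
ammo at 68 (size 52, align 4) → ends 120
total 120 bytes, alignment 8
— Descriptor2 —
state at 0 (size 4, align 4) → ends 4
pad 4 to align 8 for x
x at 8 (size 32, align 8) → ends 40
target at 40 (size 4, align 4) → ends 44
team at 44 (size 4, align 4) → ends 48
z at 48 (size 4, align 4) → ends 52
hp at 52 (size 4, align 4) → ends 56
id at 56 (size 4, align 4) → ends 60
cooldown at 60 (size 10, align 2) → ends 70
pad 2 to align 4 for ammo
ammo at 72 (size 52, align 4) → ends 124
tail pad 4 to reach multiple of 8
total 128 bytes, alignment 8
120 − 128 = -8

-8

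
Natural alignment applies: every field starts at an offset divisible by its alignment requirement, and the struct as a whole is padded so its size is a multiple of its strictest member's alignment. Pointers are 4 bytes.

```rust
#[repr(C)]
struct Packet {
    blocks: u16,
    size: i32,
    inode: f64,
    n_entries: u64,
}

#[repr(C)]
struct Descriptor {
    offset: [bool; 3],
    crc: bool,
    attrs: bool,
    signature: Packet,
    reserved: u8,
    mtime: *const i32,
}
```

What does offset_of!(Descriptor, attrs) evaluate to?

Packet: 0..2  blocks  (2B, 2-aligned); 2..4  -- padding (2B); 4..8  size  (4B, 4-aligned); 8..16  inode  (8B, 8-aligned); 16..24  n_entries  (8B, 8-aligned); sizeof = 24, alignof = 8
0..3  offset  (3B, 1-aligned)
3..4  crc  (1B, 1-aligned)
4..5  attrs  (1B, 1-aligned)

4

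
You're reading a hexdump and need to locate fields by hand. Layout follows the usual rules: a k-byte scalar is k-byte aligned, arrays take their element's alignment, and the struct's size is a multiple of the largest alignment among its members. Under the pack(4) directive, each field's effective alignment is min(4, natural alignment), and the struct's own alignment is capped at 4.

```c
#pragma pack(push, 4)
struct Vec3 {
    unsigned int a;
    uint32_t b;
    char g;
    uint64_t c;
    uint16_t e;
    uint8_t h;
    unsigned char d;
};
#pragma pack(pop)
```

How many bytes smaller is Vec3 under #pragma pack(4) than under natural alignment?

8

natural layout:
  0..4  a  (4B, 4-aligned)
  4..8  b  (4B, 4-aligned)
  8..9  g  (1B, 1-aligned)
  9..16  -- padding (7B)
  16..24  c  (8B, 8-aligned)
  24..26  e  (2B, 2-aligned)
  26..27  h  (1B, 1-aligned)
  27..28  d  (1B, 1-aligned)
  28..32  -- tail padding (4B)
  sizeof = 32, alignof = 8
packed(4) layout:
  0..4  a  (4B, 4-aligned)
  4..8  b  (4B, 4-aligned)
  8..9  g  (1B, 1-aligned)
  9..12  -- padding (3B)
  12..20  c  (8B, 4-aligned)
  20..22  e  (2B, 2-aligned)
  22..23  h  (1B, 1-aligned)
  23..24  d  (1B, 1-aligned)
  sizeof = 24, alignof = 4
32 − 24 = 8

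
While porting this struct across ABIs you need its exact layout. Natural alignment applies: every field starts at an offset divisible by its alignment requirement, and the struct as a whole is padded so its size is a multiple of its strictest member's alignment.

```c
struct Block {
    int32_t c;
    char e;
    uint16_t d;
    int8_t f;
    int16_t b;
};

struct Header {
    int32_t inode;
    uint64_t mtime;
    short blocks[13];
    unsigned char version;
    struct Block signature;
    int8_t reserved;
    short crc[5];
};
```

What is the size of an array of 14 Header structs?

Block: @0: c [4B, align 4] → 4; @4: e [1B, align 1] → 5; +1 pad (align 2); @6: d [2B, align 2] → 8; @8: f [1B, align 1] → 9; +1 pad (align 2); @10: b [2B, align 2] → 12; size 12, align 4
@0: inode [4B, align 4] → 4
+4 pad (align 8)
@8: mtime [8B, align 8] → 16
@16: blocks [26B, align 2] → 42
@42: version [1B, align 1] → 43
+1 pad (align 4)
@44: signature [12B, align 4] → 56
@56: reserved [1B, align 1] → 57
+1 pad (align 2)
@58: crc [10B, align 2] → 68
+4 tail pad (align 8)
size 72, align 8
array of 14: 14 × 72 = 1008

1008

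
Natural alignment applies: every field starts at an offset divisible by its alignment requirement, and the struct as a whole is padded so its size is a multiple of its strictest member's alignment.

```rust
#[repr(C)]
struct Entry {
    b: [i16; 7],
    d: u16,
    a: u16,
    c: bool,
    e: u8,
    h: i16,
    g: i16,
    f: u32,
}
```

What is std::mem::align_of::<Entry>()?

member alignments: b=2, d=2, a=2, c=1, e=1, h=2, g=2, f=4
max = 4

4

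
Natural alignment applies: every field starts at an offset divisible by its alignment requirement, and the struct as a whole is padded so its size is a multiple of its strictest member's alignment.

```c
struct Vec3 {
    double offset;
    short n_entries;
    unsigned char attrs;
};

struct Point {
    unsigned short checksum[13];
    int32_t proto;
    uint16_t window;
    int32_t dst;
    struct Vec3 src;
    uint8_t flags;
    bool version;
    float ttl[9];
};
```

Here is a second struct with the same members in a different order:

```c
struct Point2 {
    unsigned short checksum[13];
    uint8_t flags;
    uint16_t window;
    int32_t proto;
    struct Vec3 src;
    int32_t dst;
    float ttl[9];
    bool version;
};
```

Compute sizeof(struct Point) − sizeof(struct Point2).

-8

Vec3: @0: offset [8B, align 8] → 8; @8: n_entries [2B, align 2] → 10; @10: attrs [1B, align 1] → 11; +5 tail pad (align 8); size 16, align 8
@0: checksum [26B, align 2] → 26
+2 pad (align 4)
@28: proto [4B, align 4] → 32
@32: window [2B, align 2] → 34
+2 pad (align 4)
@36: dst [4B, align 4] → 40
@40: src [16B, align 8] → 56
@56: flags [1B, align 1] → 57
@57: version [1B, align 1] → 58
+2 pad (align 4)
@60: ttl [36B, align 4] → 96
size 96, align 8
— Point2 —
@0: checksum [26B, align 2] → 26
@26: flags [1B, align 1] → 27
+1 pad (align 2)
@28: window [2B, align 2] → 30
+2 pad (align 4)
@32: proto [4B, align 4] → 36
+4 pad (align 8)
@40: src [16B, align 8] → 56
@56: dst [4B, align 4] → 60
@60: ttl [36B, align 4] → 96
@96: version [1B, align 1] → 97
+7 tail pad (align 8)
size 104, align 8
96 − 104 = -8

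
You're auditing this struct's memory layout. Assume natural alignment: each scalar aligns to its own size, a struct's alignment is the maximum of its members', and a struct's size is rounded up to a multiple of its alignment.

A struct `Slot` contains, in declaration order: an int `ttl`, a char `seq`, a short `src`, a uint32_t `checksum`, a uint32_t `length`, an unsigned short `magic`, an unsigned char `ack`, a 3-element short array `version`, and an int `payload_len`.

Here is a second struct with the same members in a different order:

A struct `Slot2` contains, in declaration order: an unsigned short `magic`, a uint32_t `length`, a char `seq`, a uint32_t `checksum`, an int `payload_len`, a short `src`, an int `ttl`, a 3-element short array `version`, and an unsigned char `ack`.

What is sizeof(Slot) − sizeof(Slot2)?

0..4  ttl  (4B, 4-aligned)
4..5  seq  (1B, 1-aligned)
5..6  -- padding (1B)
6..8  src  (2B, 2-aligned)
8..12  checksum  (4B, 4-aligned)
12..16  length  (4B, 4-aligned)
16..18  magic  (2B, 2-aligned)
18..19  ack  (1B, 1-aligned)
19..20  -- padding (1B)
20..26  version  (6B, 2-aligned)
26..28  -- padding (2B)
28..32  payload_len  (4B, 4-aligned)
sizeof = 32, alignof = 4
— Slot2 —
0..2  magic  (2B, 2-aligned)
2..4  -- padding (2B)
4..8  length  (4B, 4-aligned)
8..9  seq  (1B, 1-aligned)
9..12  -- padding (3B)
12..16  checksum  (4B, 4-aligned)
16..20  payload_len  (4B, 4-aligned)
20..22  src  (2B, 2-aligned)
22..24  -- padding (2B)
24..28  ttl  (4B, 4-aligned)
28..34  version  (6B, 2-aligned)
34..35  ack  (1B, 1-aligned)
35..36  -- tail padding (1B)
sizeof = 36, alignof = 4
32 − 36 = -4

-4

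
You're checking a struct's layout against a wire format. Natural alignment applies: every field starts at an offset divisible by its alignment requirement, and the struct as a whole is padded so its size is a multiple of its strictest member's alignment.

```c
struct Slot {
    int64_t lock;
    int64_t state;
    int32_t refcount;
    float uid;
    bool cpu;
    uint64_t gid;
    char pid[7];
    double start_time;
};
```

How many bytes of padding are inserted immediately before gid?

7

lock at 0 (size 8, align 8) → ends 8
state at 8 (size 8, align 8) → ends 16
refcount at 16 (size 4, align 4) → ends 20
uid at 20 (size 4, align 4) → ends 24
cpu at 24 (size 1, align 1) → ends 25
pad 7 to align 8 for gid
gid at 32 (size 8, align 8) → ends 40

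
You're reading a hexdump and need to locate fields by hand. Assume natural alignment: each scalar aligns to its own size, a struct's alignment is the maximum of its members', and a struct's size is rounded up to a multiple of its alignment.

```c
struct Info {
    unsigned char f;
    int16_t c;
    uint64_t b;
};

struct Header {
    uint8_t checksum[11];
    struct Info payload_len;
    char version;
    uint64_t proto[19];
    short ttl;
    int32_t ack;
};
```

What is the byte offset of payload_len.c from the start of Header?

Info: f at 0 (size 1, align 1) → ends 1; pad 1 to align 2 for c; c at 2 (size 2, align 2) → ends 4; pad 4 to align 8 for b; b at 8 (size 8, align 8) → ends 16; total 16 bytes, alignment 8
checksum at 0 (size 11, align 1) → ends 11
pad 5 to align 8 for payload_len
payload_len at 16 (size 16, align 8) → ends 32
within Info: c at 2
16 + 2 = 18

18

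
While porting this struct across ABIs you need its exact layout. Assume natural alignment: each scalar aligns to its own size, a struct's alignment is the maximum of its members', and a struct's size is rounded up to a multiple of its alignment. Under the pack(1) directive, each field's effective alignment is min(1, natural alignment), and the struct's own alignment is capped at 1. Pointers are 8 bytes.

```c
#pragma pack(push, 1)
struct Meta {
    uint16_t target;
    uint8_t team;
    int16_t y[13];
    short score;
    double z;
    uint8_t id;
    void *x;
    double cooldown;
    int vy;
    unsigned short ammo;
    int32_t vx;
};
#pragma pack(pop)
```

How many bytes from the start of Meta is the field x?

40

target at 0 (size 2, align 1) → ends 2
team at 2 (size 1, align 1) → ends 3
y at 3 (size 26, align 1) → ends 29
score at 29 (size 2, align 1) → ends 31
z at 31 (size 8, align 1) → ends 39
id at 39 (size 1, align 1) → ends 40
x at 40 (size 8, align 1) → ends 48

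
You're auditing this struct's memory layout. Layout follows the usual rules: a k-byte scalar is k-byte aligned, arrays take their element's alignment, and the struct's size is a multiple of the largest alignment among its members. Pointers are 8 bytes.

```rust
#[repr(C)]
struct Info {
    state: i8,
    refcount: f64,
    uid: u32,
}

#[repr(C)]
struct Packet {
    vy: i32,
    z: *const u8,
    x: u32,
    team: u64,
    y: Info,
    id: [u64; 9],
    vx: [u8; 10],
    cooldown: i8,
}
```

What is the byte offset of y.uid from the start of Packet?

Info: @0: state [1B, align 1] → 1; +7 pad (align 8); @8: refcount [8B, align 8] → 16; @16: uid [4B, align 4] → 20; +4 tail pad (align 8); size 24, align 8
@0: vy [4B, align 4] → 4
+4 pad (align 8)
@8: z [8B, align 8] → 16
@16: x [4B, align 4] → 20
+4 pad (align 8)
@24: team [8B, align 8] → 32
@32: y [24B, align 8] → 56
within Info: uid at 16
32 + 16 = 48

48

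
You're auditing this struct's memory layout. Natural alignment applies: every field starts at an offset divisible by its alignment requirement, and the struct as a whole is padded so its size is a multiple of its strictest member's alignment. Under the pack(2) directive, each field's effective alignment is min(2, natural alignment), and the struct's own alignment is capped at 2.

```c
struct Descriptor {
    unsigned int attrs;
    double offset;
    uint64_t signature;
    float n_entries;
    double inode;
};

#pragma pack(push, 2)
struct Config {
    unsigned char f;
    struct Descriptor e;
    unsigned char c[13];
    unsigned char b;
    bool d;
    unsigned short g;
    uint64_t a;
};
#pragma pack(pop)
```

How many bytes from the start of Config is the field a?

Descriptor: attrs at 0 (size 4, align 4) → ends 4; pad 4 to align 8 for offset; offset at 8 (size 8, align 8) → ends 16; signature at 16 (size 8, align 8) → ends 24; n_entries at 24 (size 4, align 4) → ends 28; pad 4 to align 8 for inode; inode at 32 (size 8, align 8) → ends 40; total 40 bytes, alignment 8
f at 0 (size 1, align 1) → ends 1
pad 1 to align 2 for e
e at 2 (size 40, align 2) → ends 42
c at 42 (size 13, align 1) → ends 55
b at 55 (size 1, align 1) → ends 56
d at 56 (size 1, align 1) → ends 57
pad 1 to align 2 for g
g at 58 (size 2, align 2) → ends 60
a at 60 (size 8, align 2) → ends 68

60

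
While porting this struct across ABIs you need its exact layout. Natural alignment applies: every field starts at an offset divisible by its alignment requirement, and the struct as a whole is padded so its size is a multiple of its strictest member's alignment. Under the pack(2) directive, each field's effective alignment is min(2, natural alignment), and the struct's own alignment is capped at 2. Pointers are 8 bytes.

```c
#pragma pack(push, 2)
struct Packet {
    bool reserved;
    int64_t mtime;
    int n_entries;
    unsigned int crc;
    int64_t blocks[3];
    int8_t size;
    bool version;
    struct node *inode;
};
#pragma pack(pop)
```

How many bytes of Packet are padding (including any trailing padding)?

1

@0: reserved [1B, align 1] → 1
+1 pad (align 2)
@2: mtime [8B, align 2] → 10
@10: n_entries [4B, align 2] → 14
@14: crc [4B, align 2] → 18
@18: blocks [24B, align 2] → 42
@42: size [1B, align 1] → 43
@43: version [1B, align 1] → 44
@44: inode [8B, align 2] → 52
size 52, align 2
data bytes 51, size 52 → padding 1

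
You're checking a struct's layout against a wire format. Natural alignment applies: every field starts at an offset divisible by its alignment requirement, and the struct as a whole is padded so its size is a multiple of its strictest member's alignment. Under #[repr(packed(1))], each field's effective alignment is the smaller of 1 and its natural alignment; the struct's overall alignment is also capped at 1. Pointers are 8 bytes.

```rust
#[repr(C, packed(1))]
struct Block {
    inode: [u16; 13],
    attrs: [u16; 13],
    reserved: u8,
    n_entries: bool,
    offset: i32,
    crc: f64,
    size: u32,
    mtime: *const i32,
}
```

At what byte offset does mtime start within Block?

@0: inode [26B, align 1] → 26
@26: attrs [26B, align 1] → 52
@52: reserved [1B, align 1] → 53
@53: n_entries [1B, align 1] → 54
@54: offset [4B, align 1] → 58
@58: crc [8B, align 1] → 66
@66: size [4B, align 1] → 70
@70: mtime [8B, align 1] → 78

70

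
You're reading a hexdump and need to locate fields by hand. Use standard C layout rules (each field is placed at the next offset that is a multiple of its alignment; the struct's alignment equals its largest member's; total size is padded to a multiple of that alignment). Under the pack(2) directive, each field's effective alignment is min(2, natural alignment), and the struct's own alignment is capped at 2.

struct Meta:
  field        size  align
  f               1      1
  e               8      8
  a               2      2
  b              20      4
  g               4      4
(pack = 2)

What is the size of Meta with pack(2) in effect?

36

f at 0 (size 1, align 1) → ends 1
pad 1 to align 2 for e
e at 2 (size 8, align 2) → ends 10
a at 10 (size 2, align 2) → ends 12
b at 12 (size 20, align 2) → ends 32
g at 32 (size 4, align 2) → ends 36
total 36 bytes, alignment 2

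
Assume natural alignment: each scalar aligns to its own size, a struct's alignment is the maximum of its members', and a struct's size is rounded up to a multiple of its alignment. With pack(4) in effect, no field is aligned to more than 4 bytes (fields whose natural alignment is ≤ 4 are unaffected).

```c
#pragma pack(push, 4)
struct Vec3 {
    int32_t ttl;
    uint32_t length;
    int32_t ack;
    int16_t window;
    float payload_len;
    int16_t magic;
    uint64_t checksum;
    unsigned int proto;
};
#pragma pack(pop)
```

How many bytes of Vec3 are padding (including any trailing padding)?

4

ttl at 0 (size 4, align 4) → ends 4
length at 4 (size 4, align 4) → ends 8
ack at 8 (size 4, align 4) → ends 12
window at 12 (size 2, align 2) → ends 14
pad 2 to align 4 for payload_len
payload_len at 16 (size 4, align 4) → ends 20
magic at 20 (size 2, align 2) → ends 22
pad 2 to align 4 for checksum
checksum at 24 (size 8, align 4) → ends 32
proto at 32 (size 4, align 4) → ends 36
total 36 bytes, alignment 4
data bytes 32, size 36 → padding 4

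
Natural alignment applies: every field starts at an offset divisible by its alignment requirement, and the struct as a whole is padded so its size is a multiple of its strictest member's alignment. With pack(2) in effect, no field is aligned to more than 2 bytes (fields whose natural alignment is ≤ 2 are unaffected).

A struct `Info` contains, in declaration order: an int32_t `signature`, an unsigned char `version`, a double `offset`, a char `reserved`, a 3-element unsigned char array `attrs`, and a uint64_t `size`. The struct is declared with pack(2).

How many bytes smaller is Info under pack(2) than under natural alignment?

natural layout:
  signature at 0 (size 4, align 4) → ends 4
  version at 4 (size 1, align 1) → ends 5
  pad 3 to align 8 for offset
  offset at 8 (size 8, align 8) → ends 16
  reserved at 16 (size 1, align 1) → ends 17
  attrs at 17 (size 3, align 1) → ends 20
  pad 4 to align 8 for size
  size at 24 (size 8, align 8) → ends 32
  total 32 bytes, alignment 8
packed(2) layout:
  signature at 0 (size 4, align 2) → ends 4
  version at 4 (size 1, align 1) → ends 5
  pad 1 to align 2 for offset
  offset at 6 (size 8, align 2) → ends 14
  reserved at 14 (size 1, align 1) → ends 15
  attrs at 15 (size 3, align 1) → ends 18
  size at 18 (size 8, align 2) → ends 26
  total 26 bytes, alignment 2
32 − 26 = 6

6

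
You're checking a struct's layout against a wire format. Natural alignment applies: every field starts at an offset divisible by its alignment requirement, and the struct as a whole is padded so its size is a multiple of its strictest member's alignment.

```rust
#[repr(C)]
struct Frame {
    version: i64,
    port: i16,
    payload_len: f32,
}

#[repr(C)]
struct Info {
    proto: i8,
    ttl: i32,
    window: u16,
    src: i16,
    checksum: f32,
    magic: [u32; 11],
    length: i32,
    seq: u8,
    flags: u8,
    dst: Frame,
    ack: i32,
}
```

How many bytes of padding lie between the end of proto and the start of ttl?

3

Frame: version at 0 (size 8, align 8) → ends 8; port at 8 (size 2, align 2) → ends 10; pad 2 to align 4 for payload_len; payload_len at 12 (size 4, align 4) → ends 16; total 16 bytes, alignment 8
proto at 0 (size 1, align 1) → ends 1
pad 3 to align 4 for ttl
ttl at 4 (size 4, align 4) → ends 8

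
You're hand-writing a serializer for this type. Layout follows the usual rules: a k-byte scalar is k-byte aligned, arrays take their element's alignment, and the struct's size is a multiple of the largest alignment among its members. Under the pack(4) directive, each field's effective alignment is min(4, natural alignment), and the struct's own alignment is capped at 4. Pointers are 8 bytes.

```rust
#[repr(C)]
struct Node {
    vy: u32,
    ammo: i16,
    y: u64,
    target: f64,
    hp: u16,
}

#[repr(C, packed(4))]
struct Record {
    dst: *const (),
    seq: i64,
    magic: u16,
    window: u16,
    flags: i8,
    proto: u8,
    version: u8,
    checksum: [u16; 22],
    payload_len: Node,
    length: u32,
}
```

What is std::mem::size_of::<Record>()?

Node: 0..4  vy  (4B, 4-aligned); 4..6  ammo  (2B, 2-aligned); 6..8  -- padding (2B); 8..16  y  (8B, 8-aligned); 16..24  target  (8B, 8-aligned); 24..26  hp  (2B, 2-aligned); 26..32  -- tail padding (6B); sizeof = 32, alignof = 8
0..8  dst  (8B, 4-aligned)
8..16  seq  (8B, 4-aligned)
16..18  magic  (2B, 2-aligned)
18..20  window  (2B, 2-aligned)
20..21  flags  (1B, 1-aligned)
21..22  proto  (1B, 1-aligned)
22..23  version  (1B, 1-aligned)
23..24  -- padding (1B)
24..68  checksum  (44B, 2-aligned)
68..100  payload_len  (32B, 4-aligned)
100..104  length  (4B, 4-aligned)
sizeof = 104, alignof = 4

104 bytes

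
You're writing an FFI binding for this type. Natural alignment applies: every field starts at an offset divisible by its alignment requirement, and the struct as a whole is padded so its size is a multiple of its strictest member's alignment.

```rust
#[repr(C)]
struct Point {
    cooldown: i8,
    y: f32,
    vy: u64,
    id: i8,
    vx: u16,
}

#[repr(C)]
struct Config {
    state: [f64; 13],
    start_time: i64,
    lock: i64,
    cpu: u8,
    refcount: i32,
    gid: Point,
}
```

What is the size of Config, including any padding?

Point: cooldown at 0 (size 1, align 1) → ends 1; pad 3 to align 4 for y; y at 4 (size 4, align 4) → ends 8; vy at 8 (size 8, align 8) → ends 16; id at 16 (size 1, align 1) → ends 17; pad 1 to align 2 for vx; vx at 18 (size 2, align 2) → ends 20; tail pad 4 to reach multiple of 8; total 24 bytes, alignment 8
state at 0 (size 104, align 8) → ends 104
start_time at 104 (size 8, align 8) → ends 112
lock at 112 (size 8, align 8) → ends 120
cpu at 120 (size 1, align 1) → ends 121
pad 3 to align 4 for refcount
refcount at 124 (size 4, align 4) → ends 128
gid at 128 (size 24, align 8) → ends 152
total 152 bytes, alignment 8

152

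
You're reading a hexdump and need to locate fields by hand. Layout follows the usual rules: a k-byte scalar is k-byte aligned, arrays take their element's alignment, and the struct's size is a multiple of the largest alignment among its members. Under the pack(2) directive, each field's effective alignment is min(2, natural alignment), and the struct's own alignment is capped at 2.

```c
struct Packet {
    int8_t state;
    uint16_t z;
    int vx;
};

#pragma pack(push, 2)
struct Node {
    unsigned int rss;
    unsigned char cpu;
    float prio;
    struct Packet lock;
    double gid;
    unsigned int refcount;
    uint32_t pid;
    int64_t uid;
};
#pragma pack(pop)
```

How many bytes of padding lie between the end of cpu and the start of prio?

Packet: @0: state [1B, align 1] → 1; +1 pad (align 2); @2: z [2B, align 2] → 4; @4: vx [4B, align 4] → 8; size 8, align 4
@0: rss [4B, align 2] → 4
@4: cpu [1B, align 1] → 5
+1 pad (align 2)
@6: prio [4B, align 2] → 10

1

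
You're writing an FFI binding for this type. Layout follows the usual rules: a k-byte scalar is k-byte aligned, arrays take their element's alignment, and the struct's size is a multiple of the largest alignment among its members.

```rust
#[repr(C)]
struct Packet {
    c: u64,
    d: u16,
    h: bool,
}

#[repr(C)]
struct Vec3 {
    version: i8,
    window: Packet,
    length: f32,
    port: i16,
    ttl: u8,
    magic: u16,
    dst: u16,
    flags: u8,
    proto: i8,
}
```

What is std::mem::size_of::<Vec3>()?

40

Packet: c at 0 (size 8, align 8) → ends 8; d at 8 (size 2, align 2) → ends 10; h at 10 (size 1, align 1) → ends 11; tail pad 5 to reach multiple of 8; total 16 bytes, alignment 8
version at 0 (size 1, align 1) → ends 1
pad 7 to align 8 for window
window at 8 (size 16, align 8) → ends 24
length at 24 (size 4, align 4) → ends 28
port at 28 (size 2, align 2) → ends 30
ttl at 30 (size 1, align 1) → ends 31
pad 1 to align 2 for magic
magic at 32 (size 2, align 2) → ends 34
dst at 34 (size 2, align 2) → ends 36
flags at 36 (size 1, align 1) → ends 37
proto at 37 (size 1, align 1) → ends 38
tail pad 2 to reach multiple of 8
total 40 bytes, alignment 8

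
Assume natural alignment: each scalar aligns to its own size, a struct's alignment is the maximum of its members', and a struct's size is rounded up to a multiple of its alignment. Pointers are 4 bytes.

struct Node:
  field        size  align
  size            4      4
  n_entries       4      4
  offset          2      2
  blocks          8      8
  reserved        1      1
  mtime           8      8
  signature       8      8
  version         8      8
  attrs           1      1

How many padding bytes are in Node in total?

20

@0: size [4B, align 4] → 4
@4: n_entries [4B, align 4] → 8
@8: offset [2B, align 2] → 10
+6 pad (align 8)
@16: blocks [8B, align 8] → 24
@24: reserved [1B, align 1] → 25
+7 pad (align 8)
@32: mtime [8B, align 8] → 40
@40: signature [8B, align 8] → 48
@48: version [8B, align 8] → 56
@56: attrs [1B, align 1] → 57
+7 tail pad (align 8)
size 64, align 8
data bytes 44, size 64 → padding 20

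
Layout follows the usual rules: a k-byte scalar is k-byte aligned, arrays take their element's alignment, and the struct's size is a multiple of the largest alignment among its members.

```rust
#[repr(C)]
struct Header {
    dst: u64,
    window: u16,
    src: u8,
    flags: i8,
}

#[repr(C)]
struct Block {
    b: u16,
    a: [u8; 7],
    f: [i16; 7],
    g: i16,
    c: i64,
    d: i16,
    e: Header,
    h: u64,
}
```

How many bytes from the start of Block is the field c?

32

Header: 0..8  dst  (8B, 8-aligned); 8..10  window  (2B, 2-aligned); 10..11  src  (1B, 1-aligned); 11..12  flags  (1B, 1-aligned); 12..16  -- tail padding (4B); sizeof = 16, alignof = 8
0..2  b  (2B, 2-aligned)
2..9  a  (7B, 1-aligned)
9..10  -- padding (1B)
10..24  f  (14B, 2-aligned)
24..26  g  (2B, 2-aligned)
26..32  -- padding (6B)
32..40  c  (8B, 8-aligned)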